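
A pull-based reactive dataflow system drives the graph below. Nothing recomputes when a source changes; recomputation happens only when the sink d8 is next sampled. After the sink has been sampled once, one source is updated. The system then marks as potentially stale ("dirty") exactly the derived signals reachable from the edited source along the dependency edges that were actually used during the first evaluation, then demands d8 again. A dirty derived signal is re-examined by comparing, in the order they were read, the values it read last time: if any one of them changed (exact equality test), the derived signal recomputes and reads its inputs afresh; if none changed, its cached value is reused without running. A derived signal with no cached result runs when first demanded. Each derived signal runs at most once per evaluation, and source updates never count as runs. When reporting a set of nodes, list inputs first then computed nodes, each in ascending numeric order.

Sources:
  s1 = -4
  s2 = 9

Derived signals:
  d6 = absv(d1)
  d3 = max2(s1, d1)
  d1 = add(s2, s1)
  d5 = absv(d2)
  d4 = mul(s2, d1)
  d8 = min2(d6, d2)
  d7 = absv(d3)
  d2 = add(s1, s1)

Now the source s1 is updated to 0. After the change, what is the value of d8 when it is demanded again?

First evaluation (everything demanded from the output):
  d1 = add(9, -4) = 5
  d2 = add(-4, -4) = -8
  d6 = absv(5) = 5
  d8 = min2(5, -8) = -8

Propagation after the edit:
  d1: runs — s1 -4->0; result 9.
  d2: runs — s1 -4->0; s1 -4->0; result 0.
  d6: runs — d1 5->9; result 9.
  d8: runs — d6 5->9; d2 -8->0; result 0.

New value of d8: 0.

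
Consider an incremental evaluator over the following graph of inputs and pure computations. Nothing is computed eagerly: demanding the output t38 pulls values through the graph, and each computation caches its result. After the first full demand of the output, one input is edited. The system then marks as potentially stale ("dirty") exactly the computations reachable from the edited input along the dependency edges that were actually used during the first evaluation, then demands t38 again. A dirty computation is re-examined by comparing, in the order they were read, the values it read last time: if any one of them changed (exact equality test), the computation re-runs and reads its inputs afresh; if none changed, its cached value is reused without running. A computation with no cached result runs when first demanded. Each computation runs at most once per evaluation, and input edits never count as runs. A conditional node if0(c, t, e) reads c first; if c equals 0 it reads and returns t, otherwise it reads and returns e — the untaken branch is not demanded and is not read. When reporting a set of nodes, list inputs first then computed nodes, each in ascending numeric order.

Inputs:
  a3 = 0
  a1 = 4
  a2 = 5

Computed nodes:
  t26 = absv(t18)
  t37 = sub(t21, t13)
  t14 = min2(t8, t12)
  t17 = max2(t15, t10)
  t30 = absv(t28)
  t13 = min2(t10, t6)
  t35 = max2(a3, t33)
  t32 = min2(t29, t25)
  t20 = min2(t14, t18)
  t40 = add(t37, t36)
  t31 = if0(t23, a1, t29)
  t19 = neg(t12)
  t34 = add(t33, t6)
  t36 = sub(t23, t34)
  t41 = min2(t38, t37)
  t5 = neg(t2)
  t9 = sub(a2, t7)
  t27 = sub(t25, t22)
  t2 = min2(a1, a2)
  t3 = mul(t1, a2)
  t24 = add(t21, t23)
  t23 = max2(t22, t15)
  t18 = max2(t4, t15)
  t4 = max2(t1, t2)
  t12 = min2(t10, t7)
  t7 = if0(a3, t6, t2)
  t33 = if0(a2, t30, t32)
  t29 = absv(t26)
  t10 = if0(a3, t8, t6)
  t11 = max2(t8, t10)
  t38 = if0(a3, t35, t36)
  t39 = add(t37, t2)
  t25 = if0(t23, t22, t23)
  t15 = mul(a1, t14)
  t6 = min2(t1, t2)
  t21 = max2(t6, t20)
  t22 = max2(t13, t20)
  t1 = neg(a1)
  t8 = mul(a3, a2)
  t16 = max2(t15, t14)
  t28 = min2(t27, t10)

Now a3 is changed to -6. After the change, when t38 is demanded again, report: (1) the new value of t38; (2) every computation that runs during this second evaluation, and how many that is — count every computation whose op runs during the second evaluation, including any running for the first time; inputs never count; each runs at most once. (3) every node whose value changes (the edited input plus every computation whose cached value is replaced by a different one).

t38 now evaluates to 4.
Run set: t7, t8, t10, t12, t13, t14, t15, t18, t20, t22, t23, t34, t36, t38 (14 run).
Changed values: a3, t7, t8, t10, t14, t15, t20, t38.
The important point: the flipped condition redirects demand; t35 is left stale, never re-checked.

Initial pass — values computed on the first demand:
  t1 = neg(4) = -4
  t2 = min2(4, 5) = 4
  t4 = max2(-4, 4) = 4
  t6 = min2(-4, 4) = -4
  t7 = if0(a3=0 -> then branch t6) = -4
  t8 = mul(0, 5) = 0
  t10 = if0(a3=0 -> then branch t8) = 0
  t12 = min2(0, -4) = -4
  t13 = min2(0, -4) = -4
  t14 = min2(0, -4) = -4
  t15 = mul(4, -4) = -16
  t18 = max2(4, -16) = 4
  t20 = min2(-4, 4) = -4
  t22 = max2(-4, -4) = -4
  t23 = max2(-4, -16) = -4
  t25 = if0(t23=-4 -> else branch t23) = -4
  t26 = absv(4) = 4
  t29 = absv(4) = 4
  t32 = min2(4, -4) = -4
  t33 = if0(a2=5 -> else branch t32) = -4
  t35 = max2(0, -4) = 0
  t38 = if0(a3=0 -> then branch t35) = 0

Second demand — change propagation:
  t7: re-runs because a3 0->-6; new result 4.
  t8: re-runs because a3 0->-6; new result -30.
  t10: re-runs because a3 0->-6; t8 0->-30; new result -4.
  t12: re-runs because t10 0->-4; t7 -4->4; new result -4 (unchanged).
  t13: re-runs because t10 0->-4; new result -4 (unchanged).
  t14: re-runs because t8 0->-30; new result -30.
  t15: re-runs because t14 -4->-30; new result -120.
  t18: re-runs because t15 -16->-120; new result 4 (unchanged).
  t20: re-runs because t14 -4->-30; new result -30.
  t22: re-runs because t20 -4->-30; new result -4 (unchanged).
  t23: re-runs because t15 -16->-120; new result -4 (unchanged).
  t25: re-examined; everything it read last time is the same (t23 unchanged, t23 unchanged) — cache -4 kept, no run.
  t26: re-examined; everything it read last time is the same (t18 unchanged) — cache 4 kept, no run.
  t29: re-examined; everything it read last time is the same (t26 unchanged) — cache 4 kept, no run.
  t32: re-examined; everything it read last time is the same (t29 unchanged, t25 unchanged) — cache -4 kept, no run.
  t33: re-examined; everything it read last time is the same (a2 unchanged, t32 unchanged) — cache -4 kept, no run.
  t34: newly demanded (no cache) — executes and yields -8.
  t35: dirty yet unreached — the second evaluation never asks for it.
  t36: newly demanded (no cache) — executes and yields 4.
  t38: re-runs because a3 0->-6; new result 4.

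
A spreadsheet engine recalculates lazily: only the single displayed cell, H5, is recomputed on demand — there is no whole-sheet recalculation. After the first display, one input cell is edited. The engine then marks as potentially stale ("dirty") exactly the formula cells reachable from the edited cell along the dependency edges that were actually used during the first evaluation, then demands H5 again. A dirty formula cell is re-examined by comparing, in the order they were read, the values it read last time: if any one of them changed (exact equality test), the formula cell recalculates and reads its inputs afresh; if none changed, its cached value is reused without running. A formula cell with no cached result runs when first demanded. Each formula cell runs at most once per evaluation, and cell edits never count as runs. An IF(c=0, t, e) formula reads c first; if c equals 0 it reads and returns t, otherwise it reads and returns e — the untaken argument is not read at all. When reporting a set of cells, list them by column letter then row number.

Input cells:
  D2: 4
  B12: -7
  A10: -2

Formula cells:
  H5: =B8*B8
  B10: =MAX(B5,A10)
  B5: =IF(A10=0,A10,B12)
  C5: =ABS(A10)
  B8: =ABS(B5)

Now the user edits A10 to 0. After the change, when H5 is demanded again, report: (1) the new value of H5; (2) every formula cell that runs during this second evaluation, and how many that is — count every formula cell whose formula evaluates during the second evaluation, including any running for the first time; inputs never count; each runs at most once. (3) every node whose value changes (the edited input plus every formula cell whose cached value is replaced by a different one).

New value of H5: 0.
Formula cells that run: B5, B8, H5 — 3 in total.
Values that change: A10, B5, B8, H5.

First evaluation (everything demanded from the output):
  B5 = IF(A10=0: A10=-2 -> else branch B12) = -7
  B8 = ABS(-7) = 7
  H5 = 7 * 7 = 49

Propagation after the edit:
  B5: runs — A10 -2->0; result 0.
  B8: runs — B5 -7->0; result 0.
  H5: runs — B8 7->0; B8 7->0; result 0.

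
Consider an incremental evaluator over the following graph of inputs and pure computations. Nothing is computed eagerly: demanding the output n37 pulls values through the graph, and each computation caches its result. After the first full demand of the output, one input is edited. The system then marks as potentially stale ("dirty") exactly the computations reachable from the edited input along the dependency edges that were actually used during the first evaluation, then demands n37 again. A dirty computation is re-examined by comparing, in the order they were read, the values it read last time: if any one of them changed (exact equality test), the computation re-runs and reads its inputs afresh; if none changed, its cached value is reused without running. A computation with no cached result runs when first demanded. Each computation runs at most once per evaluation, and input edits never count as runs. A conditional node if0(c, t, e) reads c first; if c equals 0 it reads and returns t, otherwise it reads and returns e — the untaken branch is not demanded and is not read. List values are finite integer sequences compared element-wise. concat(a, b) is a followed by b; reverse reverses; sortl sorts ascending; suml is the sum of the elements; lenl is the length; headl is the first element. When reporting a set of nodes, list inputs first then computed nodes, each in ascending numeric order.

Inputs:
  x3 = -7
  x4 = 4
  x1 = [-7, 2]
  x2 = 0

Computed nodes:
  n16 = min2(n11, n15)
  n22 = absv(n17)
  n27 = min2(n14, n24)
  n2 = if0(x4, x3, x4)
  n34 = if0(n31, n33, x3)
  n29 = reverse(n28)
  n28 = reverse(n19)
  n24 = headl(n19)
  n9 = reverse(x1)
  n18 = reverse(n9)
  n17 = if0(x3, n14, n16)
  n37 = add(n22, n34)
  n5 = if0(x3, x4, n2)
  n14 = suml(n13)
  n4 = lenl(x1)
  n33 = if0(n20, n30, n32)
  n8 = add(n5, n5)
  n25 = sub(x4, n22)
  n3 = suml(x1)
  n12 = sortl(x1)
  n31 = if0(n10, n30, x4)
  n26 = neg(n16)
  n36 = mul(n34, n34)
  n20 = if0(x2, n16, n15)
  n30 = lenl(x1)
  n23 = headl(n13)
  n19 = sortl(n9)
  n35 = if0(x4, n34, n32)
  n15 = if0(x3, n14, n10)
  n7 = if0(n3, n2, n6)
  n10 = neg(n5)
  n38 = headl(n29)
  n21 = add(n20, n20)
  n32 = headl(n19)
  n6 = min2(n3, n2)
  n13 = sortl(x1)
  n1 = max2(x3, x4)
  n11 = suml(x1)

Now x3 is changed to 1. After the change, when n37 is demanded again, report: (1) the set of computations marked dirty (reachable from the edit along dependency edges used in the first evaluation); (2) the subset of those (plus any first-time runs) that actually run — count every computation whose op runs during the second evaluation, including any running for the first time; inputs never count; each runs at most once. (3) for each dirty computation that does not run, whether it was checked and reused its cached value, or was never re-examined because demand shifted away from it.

Initial pass — values computed on the first demand:
  n2 = if0(x4=4 -> else branch x4) = 4
  n5 = if0(x3=-7 -> else branch n2) = 4
  n10 = neg(4) = -4
  n11 = suml([-7, 2]) = -5
  n15 = if0(x3=-7 -> else branch n10) = -4
  n16 = min2(-5, -4) = -5
  n17 = if0(x3=-7 -> else branch n16) = -5
  n22 = absv(-5) = 5
  n31 = if0(n10=-4 -> else branch x4) = 4
  n34 = if0(n31=4 -> else branch x3) = -7
  n37 = add(5, -7) = -2

Second demand — change propagation:
  n5: re-runs because x3 -7->1; new result 4 (unchanged).
  n10: re-examined; everything it read last time is the same (n5 unchanged) — cache -4 kept, no run.
  n15: re-runs because x3 -7->1; new result -4 (unchanged).
  n16: re-examined; everything it read last time is the same (n11 unchanged, n15 unchanged) — cache -5 kept, no run.
  n17: re-runs because x3 -7->1; new result -5 (unchanged).
  n22: re-examined; everything it read last time is the same (n17 unchanged) — cache 5 kept, no run.
  n31: re-examined; everything it read last time is the same (n10 unchanged, x4 unchanged) — cache 4 kept, no run.
  n34: re-runs because x3 -7->1; new result 1.
  n37: re-runs because n34 -7->1; new result 6.

The important point: at n10 every value read last time is unchanged, so the dirty flag clears without a run.

Dirty set: n5, n10, n15, n16, n17, n22, n31, n34, n37.
Run set: n5, n15, n17, n34, n37 (5 run).
Re-examined without running (cache reused): n10, n16, n22, n31.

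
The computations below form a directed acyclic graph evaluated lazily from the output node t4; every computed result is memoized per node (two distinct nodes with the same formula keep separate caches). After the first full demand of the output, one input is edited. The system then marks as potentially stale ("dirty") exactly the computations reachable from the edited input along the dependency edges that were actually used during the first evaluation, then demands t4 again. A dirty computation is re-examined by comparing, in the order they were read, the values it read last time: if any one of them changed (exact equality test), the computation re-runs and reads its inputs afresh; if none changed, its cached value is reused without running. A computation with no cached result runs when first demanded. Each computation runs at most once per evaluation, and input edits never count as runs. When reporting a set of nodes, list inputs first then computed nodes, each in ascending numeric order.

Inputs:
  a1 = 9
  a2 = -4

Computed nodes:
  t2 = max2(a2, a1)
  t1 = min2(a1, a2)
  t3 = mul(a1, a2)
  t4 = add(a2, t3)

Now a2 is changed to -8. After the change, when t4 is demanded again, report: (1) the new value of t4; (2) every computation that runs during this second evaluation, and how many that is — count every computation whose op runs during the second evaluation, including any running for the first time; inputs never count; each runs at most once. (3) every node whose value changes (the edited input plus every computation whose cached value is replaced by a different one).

Demanding t4 again yields -80.
2 computations run: t3, t4.
The nodes whose values change: a2, t3, t4.

First demand of the output computes:
  t3 = mul(9, -4) = -36
  t4 = add(-4, -36) = -40

After the edit, cleaning proceeds:
  t3: a read changed (a2 -4->-8) — executes, giving -72.
  t4: a read changed (a2 -4->-8; t3 -36->-72) — executes, giving -80.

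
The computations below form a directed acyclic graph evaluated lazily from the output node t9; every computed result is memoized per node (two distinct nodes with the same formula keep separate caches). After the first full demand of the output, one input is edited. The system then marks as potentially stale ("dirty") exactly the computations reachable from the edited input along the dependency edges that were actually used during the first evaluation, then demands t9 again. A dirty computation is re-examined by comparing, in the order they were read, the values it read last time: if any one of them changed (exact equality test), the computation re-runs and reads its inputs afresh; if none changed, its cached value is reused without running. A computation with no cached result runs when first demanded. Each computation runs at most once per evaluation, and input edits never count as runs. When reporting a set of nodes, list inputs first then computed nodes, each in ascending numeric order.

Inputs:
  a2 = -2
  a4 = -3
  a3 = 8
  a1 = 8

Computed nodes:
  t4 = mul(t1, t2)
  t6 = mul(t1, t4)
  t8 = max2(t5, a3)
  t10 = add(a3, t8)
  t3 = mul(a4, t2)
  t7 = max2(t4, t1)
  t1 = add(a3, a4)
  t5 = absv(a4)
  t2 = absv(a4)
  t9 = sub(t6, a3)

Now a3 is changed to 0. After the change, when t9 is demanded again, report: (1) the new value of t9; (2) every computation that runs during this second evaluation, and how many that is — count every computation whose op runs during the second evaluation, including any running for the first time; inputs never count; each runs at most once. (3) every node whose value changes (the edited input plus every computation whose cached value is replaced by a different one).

First demand of the output computes:
  t1 = add(8, -3) = 5
  t2 = absv(-3) = 3
  t4 = mul(5, 3) = 15
  t6 = mul(5, 15) = 75
  t9 = sub(75, 8) = 67

After the edit, cleaning proceeds:
  t1: a read changed (a3 8->0) — executes, giving -3.
  t4: a read changed (t1 5->-3) — executes, giving -9.
  t6: a read changed (t1 5->-3; t4 15->-9) — executes, giving 27.
  t9: a read changed (t6 75->27; a3 8->0) — executes, giving 27.

Demanding t9 again yields 27.
4 computations run: t1, t4, t6, t9.
The nodes whose values change: a3, t1, t4, t6, t9.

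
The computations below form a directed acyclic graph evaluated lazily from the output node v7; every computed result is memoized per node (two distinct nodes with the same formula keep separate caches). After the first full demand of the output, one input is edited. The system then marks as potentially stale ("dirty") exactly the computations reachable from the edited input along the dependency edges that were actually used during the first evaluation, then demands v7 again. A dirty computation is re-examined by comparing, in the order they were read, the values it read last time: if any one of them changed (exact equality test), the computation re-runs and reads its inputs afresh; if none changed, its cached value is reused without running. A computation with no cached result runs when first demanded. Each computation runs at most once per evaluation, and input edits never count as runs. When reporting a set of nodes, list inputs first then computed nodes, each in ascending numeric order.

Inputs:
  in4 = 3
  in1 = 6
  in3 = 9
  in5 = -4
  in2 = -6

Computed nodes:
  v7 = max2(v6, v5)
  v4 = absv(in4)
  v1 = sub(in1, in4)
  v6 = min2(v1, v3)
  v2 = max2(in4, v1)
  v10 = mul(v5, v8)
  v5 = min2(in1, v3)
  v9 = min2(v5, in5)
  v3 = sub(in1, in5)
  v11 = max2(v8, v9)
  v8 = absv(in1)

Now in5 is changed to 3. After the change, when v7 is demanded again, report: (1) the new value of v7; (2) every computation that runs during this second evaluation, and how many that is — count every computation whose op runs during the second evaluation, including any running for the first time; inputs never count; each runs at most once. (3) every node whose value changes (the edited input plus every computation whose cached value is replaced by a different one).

Demanding v7 again yields 3.
4 computations run: v3, v5, v6, v7.
The nodes whose values change: in5, v3, v5, v7.

First demand of the output computes:
  v1 = sub(6, 3) = 3
  v3 = sub(6, -4) = 10
  v5 = min2(6, 10) = 6
  v6 = min2(3, 10) = 3
  v7 = max2(3, 6) = 6

After the edit, cleaning proceeds:
  v3: a read changed (in5 -4->3) — executes, giving 3.
  v5: a read changed (v3 10->3) — executes, giving 3.
  v6: a read changed (v3 10->3) — executes, giving 3 — identical to its old value.
  v7: a read changed (v5 6->3) — executes, giving 3.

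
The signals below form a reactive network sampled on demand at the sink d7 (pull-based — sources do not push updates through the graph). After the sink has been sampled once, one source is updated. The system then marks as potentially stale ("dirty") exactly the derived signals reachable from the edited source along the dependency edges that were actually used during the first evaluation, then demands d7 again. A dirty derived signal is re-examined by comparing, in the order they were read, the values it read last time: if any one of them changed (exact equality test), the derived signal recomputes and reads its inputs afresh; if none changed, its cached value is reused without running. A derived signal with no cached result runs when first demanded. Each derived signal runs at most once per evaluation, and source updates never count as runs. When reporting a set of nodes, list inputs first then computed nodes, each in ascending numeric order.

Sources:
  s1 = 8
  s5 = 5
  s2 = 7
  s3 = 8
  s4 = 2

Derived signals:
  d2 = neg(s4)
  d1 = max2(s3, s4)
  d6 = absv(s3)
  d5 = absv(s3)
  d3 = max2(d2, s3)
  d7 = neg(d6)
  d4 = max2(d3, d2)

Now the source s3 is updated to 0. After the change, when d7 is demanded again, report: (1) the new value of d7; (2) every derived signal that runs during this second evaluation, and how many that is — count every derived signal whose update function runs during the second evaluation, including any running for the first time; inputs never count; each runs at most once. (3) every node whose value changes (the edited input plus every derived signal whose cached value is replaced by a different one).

d7 now evaluates to 0.
Run set: d6, d7 (2 run).
Changed values: s3, d6, d7.

Initial pass — values computed on the first demand:
  d6 = absv(8) = 8
  d7 = neg(8) = -8

Second demand — change propagation:
  d6: re-runs because s3 8->0; new result 0.
  d7: re-runs because d6 8->0; new result 0.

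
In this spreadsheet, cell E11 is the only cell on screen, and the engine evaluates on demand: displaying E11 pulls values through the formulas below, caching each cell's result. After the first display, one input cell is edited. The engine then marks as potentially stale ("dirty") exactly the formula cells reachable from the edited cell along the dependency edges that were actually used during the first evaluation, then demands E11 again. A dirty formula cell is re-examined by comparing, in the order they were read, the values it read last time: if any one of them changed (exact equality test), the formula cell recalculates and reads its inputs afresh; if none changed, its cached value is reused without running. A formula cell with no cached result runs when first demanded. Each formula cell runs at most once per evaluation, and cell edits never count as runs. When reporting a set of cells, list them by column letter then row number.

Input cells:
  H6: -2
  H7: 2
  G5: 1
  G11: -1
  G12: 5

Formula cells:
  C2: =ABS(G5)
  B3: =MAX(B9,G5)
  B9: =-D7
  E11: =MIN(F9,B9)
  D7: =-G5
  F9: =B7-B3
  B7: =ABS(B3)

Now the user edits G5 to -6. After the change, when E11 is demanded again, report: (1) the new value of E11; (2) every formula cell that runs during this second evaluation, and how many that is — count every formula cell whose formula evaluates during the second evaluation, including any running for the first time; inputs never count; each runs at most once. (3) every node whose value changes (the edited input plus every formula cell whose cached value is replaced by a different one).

E11 now evaluates to -6.
Run set: B3, B7, B9, D7, E11, F9 (6 run).
Changed values: B3, B7, B9, D7, E11, F9, G5.

Initial pass — values computed on the first demand:
  D7 = -(1) = -1
  B9 = -(-1) = 1
  B3 = MAX(1, 1) = 1
  B7 = ABS(1) = 1
  F9 = 1 - 1 = 0
  E11 = MIN(0, 1) = 0

Second demand — change propagation:
  D7: re-runs because G5 1->-6; new result 6.
  B9: re-runs because D7 -1->6; new result -6.
  B3: re-runs because B9 1->-6; G5 1->-6; new result -6.
  B7: re-runs because B3 1->-6; new result 6.
  F9: re-runs because B7 1->6; B3 1->-6; new result 12.
  E11: re-runs because F9 0->12; B9 1->-6; new result -6.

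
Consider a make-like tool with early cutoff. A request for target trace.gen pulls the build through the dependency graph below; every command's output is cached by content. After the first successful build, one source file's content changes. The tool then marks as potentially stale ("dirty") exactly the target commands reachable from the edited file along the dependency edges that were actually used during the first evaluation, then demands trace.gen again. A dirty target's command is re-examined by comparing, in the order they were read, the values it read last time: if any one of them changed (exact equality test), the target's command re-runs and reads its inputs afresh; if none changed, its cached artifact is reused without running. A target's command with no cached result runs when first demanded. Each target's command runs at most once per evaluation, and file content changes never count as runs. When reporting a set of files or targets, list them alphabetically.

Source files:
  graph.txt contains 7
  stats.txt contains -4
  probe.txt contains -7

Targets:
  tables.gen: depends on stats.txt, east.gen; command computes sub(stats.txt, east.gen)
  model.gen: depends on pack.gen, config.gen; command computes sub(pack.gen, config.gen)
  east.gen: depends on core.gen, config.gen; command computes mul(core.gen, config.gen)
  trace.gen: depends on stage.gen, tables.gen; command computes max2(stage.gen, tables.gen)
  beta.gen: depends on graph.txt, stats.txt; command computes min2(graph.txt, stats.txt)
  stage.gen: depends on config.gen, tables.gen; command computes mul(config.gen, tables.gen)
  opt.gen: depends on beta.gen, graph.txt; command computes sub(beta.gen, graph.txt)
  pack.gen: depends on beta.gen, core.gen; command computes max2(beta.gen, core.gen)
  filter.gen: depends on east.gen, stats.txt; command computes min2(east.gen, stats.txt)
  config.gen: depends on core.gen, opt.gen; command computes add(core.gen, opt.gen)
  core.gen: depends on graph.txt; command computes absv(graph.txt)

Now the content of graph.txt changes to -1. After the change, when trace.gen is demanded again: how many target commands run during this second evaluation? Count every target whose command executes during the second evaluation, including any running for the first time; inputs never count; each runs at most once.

8 target commands run: beta.gen, config.gen, core.gen, east.gen, opt.gen, stage.gen, tables.gen, trace.gen.

First demand of the output computes:
  beta.gen = min2(7, -4) = -4
  core.gen = absv(7) = 7
  opt.gen = sub(-4, 7) = -11
  config.gen = add(7, -11) = -4
  east.gen = mul(7, -4) = -28
  tables.gen = sub(-4, -28) = 24
  stage.gen = mul(-4, 24) = -96
  trace.gen = max2(-96, 24) = 24

After the edit, cleaning proceeds:
  beta.gen: a read changed (graph.txt 7->-1) — executes, giving -4 — identical to its old value.
  core.gen: a read changed (graph.txt 7->-1) — executes, giving 1.
  opt.gen: a read changed (graph.txt 7->-1) — executes, giving -3.
  config.gen: a read changed (core.gen 7->1; opt.gen -11->-3) — executes, giving -2.
  east.gen: a read changed (core.gen 7->1; config.gen -4->-2) — executes, giving -2.
  tables.gen: a read changed (east.gen -28->-2) — executes, giving -2.
  stage.gen: a read changed (config.gen -4->-2; tables.gen 24->-2) — executes, giving 4.
  trace.gen: a read changed (stage.gen -96->4; tables.gen 24->-2) — executes, giving 4.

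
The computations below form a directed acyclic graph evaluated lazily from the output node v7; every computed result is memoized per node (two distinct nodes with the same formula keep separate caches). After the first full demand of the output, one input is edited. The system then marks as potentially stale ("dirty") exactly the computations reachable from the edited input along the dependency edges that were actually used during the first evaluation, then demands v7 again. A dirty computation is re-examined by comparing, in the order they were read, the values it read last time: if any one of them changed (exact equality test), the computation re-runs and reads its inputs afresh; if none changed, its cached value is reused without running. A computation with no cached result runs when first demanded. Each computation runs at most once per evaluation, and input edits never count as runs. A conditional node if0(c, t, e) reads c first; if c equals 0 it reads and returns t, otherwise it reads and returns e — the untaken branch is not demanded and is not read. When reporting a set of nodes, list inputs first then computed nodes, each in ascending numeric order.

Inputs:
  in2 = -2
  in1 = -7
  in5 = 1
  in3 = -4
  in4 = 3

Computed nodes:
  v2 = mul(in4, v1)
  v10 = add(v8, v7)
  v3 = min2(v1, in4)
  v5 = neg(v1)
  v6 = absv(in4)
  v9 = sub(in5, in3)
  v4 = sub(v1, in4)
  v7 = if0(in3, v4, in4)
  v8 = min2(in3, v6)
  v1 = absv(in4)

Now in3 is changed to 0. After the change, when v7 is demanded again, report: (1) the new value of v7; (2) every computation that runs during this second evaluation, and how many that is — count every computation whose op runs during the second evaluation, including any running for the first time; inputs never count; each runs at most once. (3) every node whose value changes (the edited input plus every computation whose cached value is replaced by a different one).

First demand of the output computes:
  v7 = if0(in3=-4 -> else branch in4) = 3

After the edit, cleaning proceeds:
  v1: had never run; runs now, result 3.
  v4: had never run; runs now, result 0.
  v7: a read changed (in3 -4->0) — executes, giving 0.

Note the branch switch — v1, v4 had no cache and run now for the first time.

Demanding v7 again yields 0.
3 computations run: v1, v4, v7.
The nodes whose values change: in3, v7.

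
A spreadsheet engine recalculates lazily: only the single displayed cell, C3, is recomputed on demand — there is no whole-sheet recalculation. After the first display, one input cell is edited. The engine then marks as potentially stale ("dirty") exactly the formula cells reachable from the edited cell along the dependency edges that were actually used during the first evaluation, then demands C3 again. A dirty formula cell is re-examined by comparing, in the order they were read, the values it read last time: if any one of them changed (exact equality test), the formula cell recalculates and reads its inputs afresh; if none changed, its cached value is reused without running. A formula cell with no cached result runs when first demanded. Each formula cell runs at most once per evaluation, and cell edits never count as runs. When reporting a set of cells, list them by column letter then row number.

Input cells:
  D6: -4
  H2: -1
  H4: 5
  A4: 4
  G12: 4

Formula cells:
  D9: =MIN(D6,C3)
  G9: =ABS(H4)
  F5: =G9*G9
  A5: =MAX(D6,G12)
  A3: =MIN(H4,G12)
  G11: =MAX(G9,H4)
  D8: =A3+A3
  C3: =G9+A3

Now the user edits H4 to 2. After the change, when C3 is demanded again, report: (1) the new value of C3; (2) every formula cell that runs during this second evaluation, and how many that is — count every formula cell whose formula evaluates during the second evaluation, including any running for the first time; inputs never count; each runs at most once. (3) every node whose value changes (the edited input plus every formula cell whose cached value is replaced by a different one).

New value of C3: 4.
Formula cells that run: A3, C3, G9 — 3 in total.
Values that change: A3, C3, G9, H4.

First evaluation (everything demanded from the output):
  A3 = MIN(5, 4) = 4
  G9 = ABS(5) = 5
  C3 = 5 + 4 = 9

Propagation after the edit:
  A3: runs — H4 5->2; result 2.
  G9: runs — H4 5->2; result 2.
  C3: runs — G9 5->2; A3 4->2; result 4.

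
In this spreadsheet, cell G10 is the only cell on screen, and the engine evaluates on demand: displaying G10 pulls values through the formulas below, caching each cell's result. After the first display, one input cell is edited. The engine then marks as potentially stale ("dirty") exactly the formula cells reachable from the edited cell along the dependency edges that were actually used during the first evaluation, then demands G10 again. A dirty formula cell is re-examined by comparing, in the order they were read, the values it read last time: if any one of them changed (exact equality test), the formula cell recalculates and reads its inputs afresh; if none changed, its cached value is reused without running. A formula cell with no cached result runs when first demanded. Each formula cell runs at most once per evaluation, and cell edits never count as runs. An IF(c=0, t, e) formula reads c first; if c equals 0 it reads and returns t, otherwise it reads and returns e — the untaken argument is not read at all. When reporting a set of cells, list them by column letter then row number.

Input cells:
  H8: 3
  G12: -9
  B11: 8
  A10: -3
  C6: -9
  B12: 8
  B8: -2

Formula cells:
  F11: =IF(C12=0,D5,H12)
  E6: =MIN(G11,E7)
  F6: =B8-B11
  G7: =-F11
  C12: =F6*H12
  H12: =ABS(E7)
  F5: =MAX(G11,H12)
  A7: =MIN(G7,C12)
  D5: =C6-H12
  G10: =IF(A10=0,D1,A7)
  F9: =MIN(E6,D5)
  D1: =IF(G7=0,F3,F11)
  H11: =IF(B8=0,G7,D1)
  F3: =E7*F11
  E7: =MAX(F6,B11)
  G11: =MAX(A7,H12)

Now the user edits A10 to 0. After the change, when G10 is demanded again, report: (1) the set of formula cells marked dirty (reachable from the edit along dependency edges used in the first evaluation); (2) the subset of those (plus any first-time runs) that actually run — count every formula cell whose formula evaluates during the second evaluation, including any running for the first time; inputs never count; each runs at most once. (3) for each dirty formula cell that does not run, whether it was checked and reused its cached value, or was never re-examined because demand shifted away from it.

Initial pass — values computed on the first demand:
  F6 = -2 - 8 = -10
  E7 = MAX(-10, 8) = 8
  H12 = ABS(8) = 8
  C12 = -10 * 8 = -80
  F11 = IF(C12=0: C12=-80 -> else branch H12) = 8
  G7 = -(8) = -8
  A7 = MIN(-8, -80) = -80
  G10 = IF(A10=0: A10=-3 -> else branch A7) = -80

Second demand — change propagation:
  D1: newly demanded (no cache) — executes and yields 8.
  G10: re-runs because A10 -3->0; new result 8.

The important point: the flipped condition pulls in fresh nodes; D1 runs for the first time.

Dirty set: G10.
Run set: D1, G10 (2 run).
All dirty formula cells ended up running.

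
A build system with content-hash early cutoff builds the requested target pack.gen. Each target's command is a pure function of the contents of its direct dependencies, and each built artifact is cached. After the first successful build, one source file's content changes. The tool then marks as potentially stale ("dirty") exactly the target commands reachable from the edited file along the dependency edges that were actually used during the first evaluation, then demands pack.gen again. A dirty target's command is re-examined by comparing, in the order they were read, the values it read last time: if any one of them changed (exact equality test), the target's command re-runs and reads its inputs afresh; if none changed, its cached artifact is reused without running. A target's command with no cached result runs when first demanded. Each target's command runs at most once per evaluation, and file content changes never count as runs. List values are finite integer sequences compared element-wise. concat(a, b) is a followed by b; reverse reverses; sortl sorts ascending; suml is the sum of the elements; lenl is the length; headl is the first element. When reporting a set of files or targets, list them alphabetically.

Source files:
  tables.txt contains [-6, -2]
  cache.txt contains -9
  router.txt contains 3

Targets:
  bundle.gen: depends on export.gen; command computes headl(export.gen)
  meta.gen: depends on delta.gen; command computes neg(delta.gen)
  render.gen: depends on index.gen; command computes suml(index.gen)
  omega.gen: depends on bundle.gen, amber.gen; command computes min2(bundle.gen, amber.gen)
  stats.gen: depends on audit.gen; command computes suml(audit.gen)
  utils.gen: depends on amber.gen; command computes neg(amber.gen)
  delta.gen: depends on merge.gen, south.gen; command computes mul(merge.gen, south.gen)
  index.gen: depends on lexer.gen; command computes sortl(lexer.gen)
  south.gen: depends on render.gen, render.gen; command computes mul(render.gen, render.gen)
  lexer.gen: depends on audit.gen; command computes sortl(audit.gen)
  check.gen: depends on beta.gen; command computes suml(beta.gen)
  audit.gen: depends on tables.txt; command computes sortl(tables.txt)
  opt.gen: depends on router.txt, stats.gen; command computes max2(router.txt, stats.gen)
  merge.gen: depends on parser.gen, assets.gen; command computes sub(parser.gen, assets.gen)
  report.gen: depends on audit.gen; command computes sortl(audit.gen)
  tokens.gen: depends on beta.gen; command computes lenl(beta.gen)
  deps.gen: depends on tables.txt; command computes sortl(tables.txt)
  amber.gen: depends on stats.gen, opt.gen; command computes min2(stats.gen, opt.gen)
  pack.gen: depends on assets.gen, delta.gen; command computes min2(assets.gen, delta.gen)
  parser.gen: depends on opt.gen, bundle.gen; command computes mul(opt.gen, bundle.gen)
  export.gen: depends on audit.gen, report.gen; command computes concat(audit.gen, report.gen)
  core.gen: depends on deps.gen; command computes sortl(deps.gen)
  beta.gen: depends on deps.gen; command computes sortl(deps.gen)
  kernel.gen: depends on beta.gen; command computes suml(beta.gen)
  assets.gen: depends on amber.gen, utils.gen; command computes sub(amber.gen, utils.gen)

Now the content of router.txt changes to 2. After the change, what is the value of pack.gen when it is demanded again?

First evaluation (everything demanded from the output):
  audit.gen = sortl([-6, -2]) = [-6, -2]
  lexer.gen = sortl([-6, -2]) = [-6, -2]
  index.gen = sortl([-6, -2]) = [-6, -2]
  render.gen = suml([-6, -2]) = -8
  report.gen = sortl([-6, -2]) = [-6, -2]
  export.gen = concat([-6, -2], [-6, -2]) = [-6, -2, -6, -2]
  bundle.gen = headl([-6, -2, -6, -2]) = -6
  south.gen = mul(-8, -8) = 64
  stats.gen = suml([-6, -2]) = -8
  opt.gen = max2(3, -8) = 3
  amber.gen = min2(-8, 3) = -8
  parser.gen = mul(3, -6) = -18
  utils.gen = neg(-8) = 8
  assets.gen = sub(-8, 8) = -16
  merge.gen = sub(-18, -16) = -2
  delta.gen = mul(-2, 64) = -128
  pack.gen = min2(-16, -128) = -128

Propagation after the edit:
  opt.gen: runs — router.txt 3->2; result 2.
  amber.gen: runs — opt.gen 3->2; result -8 (same value as before).
  parser.gen: runs — opt.gen 3->2; result -12.
  utils.gen: checked — values it read are unchanged (amber.gen unchanged); reused cached 8 without running.
  assets.gen: checked — values it read are unchanged (amber.gen unchanged, utils.gen unchanged); reused cached -16 without running.
  merge.gen: runs — parser.gen -18->-12; result 4.
  delta.gen: runs — merge.gen -2->4; result 256.
  pack.gen: runs — delta.gen -128->256; result -16.

Key observation: the cutoff stops propagation at utils.gen — its inputs' values are unchanged, so it reuses its cache.

New value of pack.gen: -16.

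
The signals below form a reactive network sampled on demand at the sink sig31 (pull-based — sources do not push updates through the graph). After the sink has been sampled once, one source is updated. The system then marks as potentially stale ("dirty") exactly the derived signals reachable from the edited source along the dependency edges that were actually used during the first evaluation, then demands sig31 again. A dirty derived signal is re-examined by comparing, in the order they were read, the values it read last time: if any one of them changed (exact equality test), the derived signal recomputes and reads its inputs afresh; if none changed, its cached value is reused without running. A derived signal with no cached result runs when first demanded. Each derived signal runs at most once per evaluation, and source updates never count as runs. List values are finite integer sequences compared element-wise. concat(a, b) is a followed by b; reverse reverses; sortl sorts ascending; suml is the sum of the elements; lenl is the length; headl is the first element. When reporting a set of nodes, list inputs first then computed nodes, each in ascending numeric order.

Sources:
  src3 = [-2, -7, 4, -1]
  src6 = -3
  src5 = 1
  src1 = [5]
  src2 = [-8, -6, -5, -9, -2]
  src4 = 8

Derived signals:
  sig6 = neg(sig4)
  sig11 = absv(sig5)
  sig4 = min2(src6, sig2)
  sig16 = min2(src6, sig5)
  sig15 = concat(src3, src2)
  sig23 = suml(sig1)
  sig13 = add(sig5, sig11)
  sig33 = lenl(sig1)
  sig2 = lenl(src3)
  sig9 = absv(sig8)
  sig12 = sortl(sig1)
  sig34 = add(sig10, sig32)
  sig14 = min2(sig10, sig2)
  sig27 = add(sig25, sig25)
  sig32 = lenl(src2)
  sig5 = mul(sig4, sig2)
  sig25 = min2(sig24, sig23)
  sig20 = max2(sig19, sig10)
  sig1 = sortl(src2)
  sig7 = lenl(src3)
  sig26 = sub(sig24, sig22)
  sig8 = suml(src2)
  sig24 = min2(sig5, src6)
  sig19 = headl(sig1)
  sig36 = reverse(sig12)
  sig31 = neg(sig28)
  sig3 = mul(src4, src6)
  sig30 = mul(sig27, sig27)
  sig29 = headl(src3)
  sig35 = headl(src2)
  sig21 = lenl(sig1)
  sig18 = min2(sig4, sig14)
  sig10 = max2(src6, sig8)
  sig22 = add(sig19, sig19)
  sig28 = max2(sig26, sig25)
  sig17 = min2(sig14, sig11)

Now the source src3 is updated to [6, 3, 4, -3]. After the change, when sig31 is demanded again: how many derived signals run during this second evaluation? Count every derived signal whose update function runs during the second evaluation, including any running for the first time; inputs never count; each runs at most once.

Initial pass — values computed on the first demand:
  sig1 = sortl([-8, -6, -5, -9, -2]) = [-9, -8, -6, -5, -2]
  sig2 = lenl([-2, -7, 4, -1]) = 4
  sig4 = min2(-3, 4) = -3
  sig5 = mul(-3, 4) = -12
  sig19 = headl([-9, -8, -6, -5, -2]) = -9
  sig22 = add(-9, -9) = -18
  sig23 = suml([-9, -8, -6, -5, -2]) = -30
  sig24 = min2(-12, -3) = -12
  sig25 = min2(-12, -30) = -30
  sig26 = sub(-12, -18) = 6
  sig28 = max2(6, -30) = 6
  sig31 = neg(6) = -6

Second demand — change propagation:
  sig2: re-runs because src3 [-2, -7, 4, -1]->[6, 3, 4, -3]; new result 4 (unchanged).
  sig4: re-examined; everything it read last time is the same (src6 unchanged, sig2 unchanged) — cache -3 kept, no run.
  sig5: re-examined; everything it read last time is the same (sig4 unchanged, sig2 unchanged) — cache -12 kept, no run.
  sig24: re-examined; everything it read last time is the same (sig5 unchanged, src6 unchanged) — cache -12 kept, no run.
  sig25: re-examined; everything it read last time is the same (sig24 unchanged, sig23 unchanged) — cache -30 kept, no run.
  sig26: re-examined; everything it read last time is the same (sig24 unchanged, sig22 unchanged) — cache 6 kept, no run.
  sig28: re-examined; everything it read last time is the same (sig26 unchanged, sig25 unchanged) — cache 6 kept, no run.
  sig31: re-examined; everything it read last time is the same (sig28 unchanged) — cache -6 kept, no run.

The important point: sig2 recomputes to an identical value, and the output ends up unchanged.

Run set: sig2 (1 run).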